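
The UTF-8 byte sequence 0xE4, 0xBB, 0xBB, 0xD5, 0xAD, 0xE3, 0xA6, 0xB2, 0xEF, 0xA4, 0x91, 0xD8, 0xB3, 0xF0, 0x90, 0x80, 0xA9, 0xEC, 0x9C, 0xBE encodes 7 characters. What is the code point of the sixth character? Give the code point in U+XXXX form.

U+10029

Offset 0: leading byte 0xE4 = 11100100 → 3-byte char #1 = E4 BB BB.
Offset 3: leading byte 0xD5 = 11010101 → 2-byte char #2 = D5 AD.
Offset 5: leading byte 0xE3 = 11100011 → 3-byte char #3 = E3 A6 B2.
Offset 8: leading byte 0xEF = 11101111 → 3-byte char #4 = EF A4 91.
Offset 11: leading byte 0xD8 = 11011000 → 2-byte char #5 = D8 B3.
Offset 13: leading byte 0xF0 = 11110000 → 4-byte char #6 = F0 90 80 A9.
Leading byte 0xF0 = 11110000 matches 11110xxx → 4-byte sequence.
Byte 1: 0xF0 = 11110000, payload 000 (3 bits).
Byte 2: 0x90 = 10010000 (10xxxxxx ✓), payload 010000.
Byte 3: 0x80 = 10000000 (10xxxxxx ✓), payload 000000.
Byte 4: 0xA9 = 10101001 (10xxxxxx ✓), payload 101001.
Concatenate: 000010000000000101001 = 0x10029 (21 bits → U+10029).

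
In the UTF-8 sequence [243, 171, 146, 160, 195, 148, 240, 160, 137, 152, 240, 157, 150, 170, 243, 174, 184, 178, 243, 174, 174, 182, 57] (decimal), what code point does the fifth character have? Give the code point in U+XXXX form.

U+EEE32

Offset 0: leading byte 0xF3 = 11110011 → 4-byte char #1 = F3 AB 92 A0.
Offset 4: leading byte 0xC3 = 11000011 → 2-byte char #2 = C3 94.
Offset 6: leading byte 0xF0 = 11110000 → 4-byte char #3 = F0 A0 89 98.
Offset 10: leading byte 0xF0 = 11110000 → 4-byte char #4 = F0 9D 96 AA.
Offset 14: leading byte 0xF3 = 11110011 → 4-byte char #5 = F3 AE B8 B2.
Leading byte 0xF3 = 11110011 matches 11110xxx → 4-byte sequence.
Byte 1: 0xF3 = 11110011, payload 011 (3 bits).
Byte 2: 0xAE = 10101110 (10xxxxxx ✓), payload 101110.
Byte 3: 0xB8 = 10111000 (10xxxxxx ✓), payload 111000.
Byte 4: 0xB2 = 10110010 (10xxxxxx ✓), payload 110010.
Concatenate: 011101110111000110010 = 0xEEE32 (21 bits → U+EEE32).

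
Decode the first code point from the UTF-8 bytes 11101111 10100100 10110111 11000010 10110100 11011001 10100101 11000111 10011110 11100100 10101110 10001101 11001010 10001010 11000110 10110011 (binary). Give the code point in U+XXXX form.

U+F937

Offset 0: leading byte 0xEF = 11101111 → 3-byte char #1 = EF A4 B7.
Leading byte 0xEF = 11101111 matches 1110xxxx → 3-byte sequence.
Byte 1: 0xEF = 11101111, payload 1111 (4 bits).
Byte 2: 0xA4 = 10100100 (10xxxxxx ✓), payload 100100.
Byte 3: 0xB7 = 10110111 (10xxxxxx ✓), payload 110111.
Concatenate: 1111100100110111 = 0xF937 (16 bits → U+F937).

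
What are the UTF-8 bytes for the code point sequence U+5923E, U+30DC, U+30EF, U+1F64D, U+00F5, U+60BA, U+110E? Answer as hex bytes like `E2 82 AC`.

U+5923E: 4-byte form → F1 99 88 BE.
U+30DC: 3-byte form → E3 83 9C.
U+30EF: 3-byte form → E3 83 AF.
U+1F64D: 4-byte form → F0 9F 99 8D.
U+00F5: 2-byte form → C3 B5.
U+60BA: 3-byte form → E6 82 BA.
U+110E: 3-byte form → E1 84 8E.
Concatenated (22 bytes): F1 99 88 BE E3 83 9C E3 83 AF F0 9F 99 8D C3 B5 E6 82 BA E1 84 8E.

F1 99 88 BE E3 83 9C E3 83 AF F0 9F 99 8D C3 B5 E6 82 BA E1 84 8E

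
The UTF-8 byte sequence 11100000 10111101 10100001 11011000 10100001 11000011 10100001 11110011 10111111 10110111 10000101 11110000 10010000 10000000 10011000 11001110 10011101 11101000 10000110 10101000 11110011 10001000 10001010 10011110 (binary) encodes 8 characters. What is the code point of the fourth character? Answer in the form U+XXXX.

Offset 0: leading byte 0xE0 = 11100000 → 3-byte char #1 = E0 BD A1.
Offset 3: leading byte 0xD8 = 11011000 → 2-byte char #2 = D8 A1.
Offset 5: leading byte 0xC3 = 11000011 → 2-byte char #3 = C3 A1.
Offset 7: leading byte 0xF3 = 11110011 → 4-byte char #4 = F3 BF B7 85.
Leading byte 0xF3 = 11110011 matches 11110xxx → 4-byte sequence.
Byte 1: 0xF3 = 11110011, payload 011 (3 bits).
Byte 2: 0xBF = 10111111 (10xxxxxx ✓), payload 111111.
Byte 3: 0xB7 = 10110111 (10xxxxxx ✓), payload 110111.
Byte 4: 0x85 = 10000101 (10xxxxxx ✓), payload 000101.
Concatenate: 011111111110111000101 = 0xFFDC5 (21 bits → U+FFDC5).

U+FFDC5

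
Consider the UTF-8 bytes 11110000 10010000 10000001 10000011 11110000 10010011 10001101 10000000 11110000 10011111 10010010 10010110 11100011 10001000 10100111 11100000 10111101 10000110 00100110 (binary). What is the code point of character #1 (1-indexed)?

U+10043

Offset 0: leading byte 0xF0 = 11110000 → 4-byte char #1 = F0 90 81 83.
Leading byte 0xF0 = 11110000 matches 11110xxx → 4-byte sequence.
Byte 1: 0xF0 = 11110000, payload 000 (3 bits).
Byte 2: 0x90 = 10010000 (10xxxxxx ✓), payload 010000.
Byte 3: 0x81 = 10000001 (10xxxxxx ✓), payload 000001.
Byte 4: 0x83 = 10000011 (10xxxxxx ✓), payload 000011.
Concatenate: 000010000000001000011 = 0x10043 (21 bits → U+10043).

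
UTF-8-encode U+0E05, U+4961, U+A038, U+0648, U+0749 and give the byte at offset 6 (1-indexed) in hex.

1-indexed offset 6 is 0-indexed offset 5.
U+0E05 → 3-byte form E0 B8 85 at offsets 0–2.
U+4961 → 3-byte form E4 A5 A1 at offsets 3–5.
Offset 5 falls in char 2's range; it's byte 3 of E4 A5 A1 = 0xA1.

0xA1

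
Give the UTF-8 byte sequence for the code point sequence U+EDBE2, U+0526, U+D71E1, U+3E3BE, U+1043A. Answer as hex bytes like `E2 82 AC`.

U+EDBE2: 4-byte form → F3 AD AF A2.
U+0526: 2-byte form → D4 A6.
U+D71E1: 4-byte form → F3 97 87 A1.
U+3E3BE: 4-byte form → F0 BE 8E BE.
U+1043A: 4-byte form → F0 90 90 BA.
Concatenated (18 bytes): F3 AD AF A2 D4 A6 F3 97 87 A1 F0 BE 8E BE F0 90 90 BA.

F3 AD AF A2 D4 A6 F3 97 87 A1 F0 BE 8E BE F0 90 90 BA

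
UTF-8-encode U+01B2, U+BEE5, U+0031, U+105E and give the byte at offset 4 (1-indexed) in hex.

1-indexed offset 4 is 0-indexed offset 3.
U+01B2 → 2-byte form C6 B2 at offsets 0–1.
U+BEE5 → 3-byte form EB BB A5 at offsets 2–4.
Offset 3 falls in char 2's range; it's byte 2 of EB BB A5 = 0xBB.

0xBB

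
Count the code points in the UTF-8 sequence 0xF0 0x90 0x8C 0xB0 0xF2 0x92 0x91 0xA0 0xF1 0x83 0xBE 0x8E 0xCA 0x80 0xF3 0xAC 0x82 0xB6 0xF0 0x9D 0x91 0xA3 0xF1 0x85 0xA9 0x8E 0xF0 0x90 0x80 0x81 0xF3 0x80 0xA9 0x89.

9

Byte at offset 0: 0xF0 = 11110000 → 4-byte char (#1). Advance 4.
Byte at offset 4: 0xF2 = 11110010 → 4-byte char (#2). Advance 4.
Byte at offset 8: 0xF1 = 11110001 → 4-byte char (#3). Advance 4.
Byte at offset 12: 0xCA = 11001010 → 2-byte char (#4). Advance 2.
Byte at offset 14: 0xF3 = 11110011 → 4-byte char (#5). Advance 4.
Byte at offset 18: 0xF0 = 11110000 → 4-byte char (#6). Advance 4.
Byte at offset 22: 0xF1 = 11110001 → 4-byte char (#7). Advance 4.
Byte at offset 26: 0xF0 = 11110000 → 4-byte char (#8). Advance 4.
Byte at offset 30: 0xF3 = 11110011 → 4-byte char (#9). Advance 4.
Reached end at offset 34 after 9 code points.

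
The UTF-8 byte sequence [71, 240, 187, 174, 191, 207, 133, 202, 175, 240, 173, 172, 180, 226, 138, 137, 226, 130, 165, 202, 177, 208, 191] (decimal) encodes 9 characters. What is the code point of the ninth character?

U+043F

Offset 0: leading byte 0x47 = 01000111 → 1-byte char #1 = 47.
Offset 1: leading byte 0xF0 = 11110000 → 4-byte char #2 = F0 BB AE BF.
Offset 5: leading byte 0xCF = 11001111 → 2-byte char #3 = CF 85.
Offset 7: leading byte 0xCA = 11001010 → 2-byte char #4 = CA AF.
Offset 9: leading byte 0xF0 = 11110000 → 4-byte char #5 = F0 AD AC B4.
Offset 13: leading byte 0xE2 = 11100010 → 3-byte char #6 = E2 8A 89.
Offset 16: leading byte 0xE2 = 11100010 → 3-byte char #7 = E2 82 A5.
Offset 19: leading byte 0xCA = 11001010 → 2-byte char #8 = CA B1.
Offset 21: leading byte 0xD0 = 11010000 → 2-byte char #9 = D0 BF.
Leading byte 0xD0 = 11010000 matches 110xxxxx → 2-byte sequence.
Byte 1: 0xD0 = 11010000, payload 10000 (5 bits).
Byte 2: 0xBF = 10111111 (10xxxxxx ✓), payload 111111.
Concatenate: 10000111111 = 0x43F (11 bits → U+043F).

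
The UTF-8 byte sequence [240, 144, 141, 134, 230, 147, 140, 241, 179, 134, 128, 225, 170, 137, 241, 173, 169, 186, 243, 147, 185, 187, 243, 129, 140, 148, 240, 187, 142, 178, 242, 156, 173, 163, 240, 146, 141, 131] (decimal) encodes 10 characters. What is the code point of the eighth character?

U+3B3B2

Offset 0: leading byte 0xF0 = 11110000 → 4-byte char #1 = F0 90 8D 86.
Offset 4: leading byte 0xE6 = 11100110 → 3-byte char #2 = E6 93 8C.
Offset 7: leading byte 0xF1 = 11110001 → 4-byte char #3 = F1 B3 86 80.
Offset 11: leading byte 0xE1 = 11100001 → 3-byte char #4 = E1 AA 89.
Offset 14: leading byte 0xF1 = 11110001 → 4-byte char #5 = F1 AD A9 BA.
Offset 18: leading byte 0xF3 = 11110011 → 4-byte char #6 = F3 93 B9 BB.
Offset 22: leading byte 0xF3 = 11110011 → 4-byte char #7 = F3 81 8C 94.
Offset 26: leading byte 0xF0 = 11110000 → 4-byte char #8 = F0 BB 8E B2.
Leading byte 0xF0 = 11110000 matches 11110xxx → 4-byte sequence.
Byte 1: 0xF0 = 11110000, payload 000 (3 bits).
Byte 2: 0xBB = 10111011 (10xxxxxx ✓), payload 111011.
Byte 3: 0x8E = 10001110 (10xxxxxx ✓), payload 001110.
Byte 4: 0xB2 = 10110010 (10xxxxxx ✓), payload 110010.
Concatenate: 000111011001110110010 = 0x3B3B2 (21 bits → U+3B3B2).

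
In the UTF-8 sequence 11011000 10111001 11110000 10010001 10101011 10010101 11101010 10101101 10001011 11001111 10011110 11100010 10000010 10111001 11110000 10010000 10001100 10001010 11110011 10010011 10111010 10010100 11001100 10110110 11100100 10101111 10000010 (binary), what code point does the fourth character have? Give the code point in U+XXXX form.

U+03DE

Offset 0: leading byte 0xD8 = 11011000 → 2-byte char #1 = D8 B9.
Offset 2: leading byte 0xF0 = 11110000 → 4-byte char #2 = F0 91 AB 95.
Offset 6: leading byte 0xEA = 11101010 → 3-byte char #3 = EA AD 8B.
Offset 9: leading byte 0xCF = 11001111 → 2-byte char #4 = CF 9E.
Leading byte 0xCF = 11001111 matches 110xxxxx → 2-byte sequence.
Byte 1: 0xCF = 11001111, payload 01111 (5 bits).
Byte 2: 0x9E = 10011110 (10xxxxxx ✓), payload 011110.
Concatenate: 01111011110 = 0x3DE (11 bits → U+03DE).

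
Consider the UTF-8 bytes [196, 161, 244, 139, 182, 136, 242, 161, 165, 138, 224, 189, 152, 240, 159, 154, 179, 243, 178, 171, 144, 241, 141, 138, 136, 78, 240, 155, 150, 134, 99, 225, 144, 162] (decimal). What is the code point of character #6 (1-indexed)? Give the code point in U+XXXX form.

U+F2AD0

Offset 0: leading byte 0xC4 = 11000100 → 2-byte char #1 = C4 A1.
Offset 2: leading byte 0xF4 = 11110100 → 4-byte char #2 = F4 8B B6 88.
Offset 6: leading byte 0xF2 = 11110010 → 4-byte char #3 = F2 A1 A5 8A.
Offset 10: leading byte 0xE0 = 11100000 → 3-byte char #4 = E0 BD 98.
Offset 13: leading byte 0xF0 = 11110000 → 4-byte char #5 = F0 9F 9A B3.
Offset 17: leading byte 0xF3 = 11110011 → 4-byte char #6 = F3 B2 AB 90.
Leading byte 0xF3 = 11110011 matches 11110xxx → 4-byte sequence.
Byte 1: 0xF3 = 11110011, payload 011 (3 bits).
Byte 2: 0xB2 = 10110010 (10xxxxxx ✓), payload 110010.
Byte 3: 0xAB = 10101011 (10xxxxxx ✓), payload 101011.
Byte 4: 0x90 = 10010000 (10xxxxxx ✓), payload 010000.
Concatenate: 011110010101011010000 = 0xF2AD0 (21 bits → U+F2AD0).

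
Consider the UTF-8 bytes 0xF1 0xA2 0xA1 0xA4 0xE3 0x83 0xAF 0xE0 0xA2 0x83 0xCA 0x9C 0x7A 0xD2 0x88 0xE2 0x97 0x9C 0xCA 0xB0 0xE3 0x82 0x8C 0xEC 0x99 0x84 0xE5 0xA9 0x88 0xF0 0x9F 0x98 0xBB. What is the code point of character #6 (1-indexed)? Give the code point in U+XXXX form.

U+0488

Offset 0: leading byte 0xF1 = 11110001 → 4-byte char #1 = F1 A2 A1 A4.
Offset 4: leading byte 0xE3 = 11100011 → 3-byte char #2 = E3 83 AF.
Offset 7: leading byte 0xE0 = 11100000 → 3-byte char #3 = E0 A2 83.
Offset 10: leading byte 0xCA = 11001010 → 2-byte char #4 = CA 9C.
Offset 12: leading byte 0x7A = 01111010 → 1-byte char #5 = 7A.
Offset 13: leading byte 0xD2 = 11010010 → 2-byte char #6 = D2 88.
Leading byte 0xD2 = 11010010 matches 110xxxxx → 2-byte sequence.
Byte 1: 0xD2 = 11010010, payload 10010 (5 bits).
Byte 2: 0x88 = 10001000 (10xxxxxx ✓), payload 001000.
Concatenate: 10010001000 = 0x488 (11 bits → U+0488).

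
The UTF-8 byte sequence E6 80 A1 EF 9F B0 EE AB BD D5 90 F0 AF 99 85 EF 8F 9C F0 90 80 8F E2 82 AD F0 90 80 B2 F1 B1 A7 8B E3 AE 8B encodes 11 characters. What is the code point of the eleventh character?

U+3B8B

Offset 0: leading byte 0xE6 = 11100110 → 3-byte char #1 = E6 80 A1.
Offset 3: leading byte 0xEF = 11101111 → 3-byte char #2 = EF 9F B0.
Offset 6: leading byte 0xEE = 11101110 → 3-byte char #3 = EE AB BD.
Offset 9: leading byte 0xD5 = 11010101 → 2-byte char #4 = D5 90.
Offset 11: leading byte 0xF0 = 11110000 → 4-byte char #5 = F0 AF 99 85.
Offset 15: leading byte 0xEF = 11101111 → 3-byte char #6 = EF 8F 9C.
Offset 18: leading byte 0xF0 = 11110000 → 4-byte char #7 = F0 90 80 8F.
Offset 22: leading byte 0xE2 = 11100010 → 3-byte char #8 = E2 82 AD.
Offset 25: leading byte 0xF0 = 11110000 → 4-byte char #9 = F0 90 80 B2.
Offset 29: leading byte 0xF1 = 11110001 → 4-byte char #10 = F1 B1 A7 8B.
Offset 33: leading byte 0xE3 = 11100011 → 3-byte char #11 = E3 AE 8B.
Leading byte 0xE3 = 11100011 matches 1110xxxx → 3-byte sequence.
Byte 1: 0xE3 = 11100011, payload 0011 (4 bits).
Byte 2: 0xAE = 10101110 (10xxxxxx ✓), payload 101110.
Byte 3: 0x8B = 10001011 (10xxxxxx ✓), payload 001011.
Concatenate: 0011101110001011 = 0x3B8B (16 bits → U+3B8B).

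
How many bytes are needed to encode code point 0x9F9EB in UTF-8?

4

U+9F9EB = 0x9F9EB. UTF-8 uses 1 byte below 0x80, 2 below 0x800, 3 below 0x10000, 4 up to 0x10FFFF. 0x9F9EB is in U+10000–U+10FFFF → 4 bytes.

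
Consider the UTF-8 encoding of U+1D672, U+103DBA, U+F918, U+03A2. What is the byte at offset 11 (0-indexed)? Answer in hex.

0xCE

U+1D672 → 4-byte form F0 9D 99 B2 at offsets 0–3.
U+103DBA → 4-byte form F4 83 B6 BA at offsets 4–7.
U+F918 → 3-byte form EF A4 98 at offsets 8–10.
U+03A2 → 2-byte form CE A2 at offsets 11–12.
Offset 11 falls in char 4's range; it's byte 1 of CE A2 = 0xCE.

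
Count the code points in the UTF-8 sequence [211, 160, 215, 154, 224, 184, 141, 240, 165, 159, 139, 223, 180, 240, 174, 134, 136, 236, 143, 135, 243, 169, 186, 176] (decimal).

8

Byte at offset 0: 0xD3 = 11010011 → 2-byte char (#1). Advance 2.
Byte at offset 2: 0xD7 = 11010111 → 2-byte char (#2). Advance 2.
Byte at offset 4: 0xE0 = 11100000 → 3-byte char (#3). Advance 3.
Byte at offset 7: 0xF0 = 11110000 → 4-byte char (#4). Advance 4.
Byte at offset 11: 0xDF = 11011111 → 2-byte char (#5). Advance 2.
Byte at offset 13: 0xF0 = 11110000 → 4-byte char (#6). Advance 4.
Byte at offset 17: 0xEC = 11101100 → 3-byte char (#7). Advance 3.
Byte at offset 20: 0xF3 = 11110011 → 4-byte char (#8). Advance 4.
Reached end at offset 24 after 8 code points.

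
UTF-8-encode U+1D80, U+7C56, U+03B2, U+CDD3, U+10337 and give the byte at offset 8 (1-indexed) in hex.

1-indexed offset 8 is 0-indexed offset 7.
U+1D80 → 3-byte form E1 B6 80 at offsets 0–2.
U+7C56 → 3-byte form E7 B1 96 at offsets 3–5.
U+03B2 → 2-byte form CE B2 at offsets 6–7.
Offset 7 falls in char 3's range; it's byte 2 of CE B2 = 0xB2.

0xB2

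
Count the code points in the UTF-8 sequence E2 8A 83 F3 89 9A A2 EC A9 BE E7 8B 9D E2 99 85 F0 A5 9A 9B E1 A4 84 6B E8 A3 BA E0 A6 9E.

Byte at offset 0: 0xE2 = 11100010 → 3-byte char (#1). Advance 3.
Byte at offset 3: 0xF3 = 11110011 → 4-byte char (#2). Advance 4.
Byte at offset 7: 0xEC = 11101100 → 3-byte char (#3). Advance 3.
Byte at offset 10: 0xE7 = 11100111 → 3-byte char (#4). Advance 3.
Byte at offset 13: 0xE2 = 11100010 → 3-byte char (#5). Advance 3.
Byte at offset 16: 0xF0 = 11110000 → 4-byte char (#6). Advance 4.
Byte at offset 20: 0xE1 = 11100001 → 3-byte char (#7). Advance 3.
Byte at offset 23: 0x6B = 01101011 → 1-byte char (#8). Advance 1.
Byte at offset 24: 0xE8 = 11101000 → 3-byte char (#9). Advance 3.
Byte at offset 27: 0xE0 = 11100000 → 3-byte char (#10). Advance 3.
Reached end at offset 30 after 10 code points.

10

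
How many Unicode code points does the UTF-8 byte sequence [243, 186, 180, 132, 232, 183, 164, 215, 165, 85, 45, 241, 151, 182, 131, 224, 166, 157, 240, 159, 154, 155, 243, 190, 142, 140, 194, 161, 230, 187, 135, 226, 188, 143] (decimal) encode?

12

Byte at offset 0: 0xF3 = 11110011 → 4-byte char (#1). Advance 4.
Byte at offset 4: 0xE8 = 11101000 → 3-byte char (#2). Advance 3.
Byte at offset 7: 0xD7 = 11010111 → 2-byte char (#3). Advance 2.
Byte at offset 9: 0x55 = 01010101 → 1-byte char (#4). Advance 1.
Byte at offset 10: 0x2D = 00101101 → 1-byte char (#5). Advance 1.
Byte at offset 11: 0xF1 = 11110001 → 4-byte char (#6). Advance 4.
Byte at offset 15: 0xE0 = 11100000 → 3-byte char (#7). Advance 3.
Byte at offset 18: 0xF0 = 11110000 → 4-byte char (#8). Advance 4.
Byte at offset 22: 0xF3 = 11110011 → 4-byte char (#9). Advance 4.
Byte at offset 26: 0xC2 = 11000010 → 2-byte char (#10). Advance 2.
Byte at offset 28: 0xE6 = 11100110 → 3-byte char (#11). Advance 3.
Byte at offset 31: 0xE2 = 11100010 → 3-byte char (#12). Advance 3.
Reached end at offset 34 after 12 code points.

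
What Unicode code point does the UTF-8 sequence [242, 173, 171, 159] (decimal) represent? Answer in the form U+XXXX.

Leading byte 0xF2 = 11110010 matches 11110xxx → 4-byte sequence.
Byte 1: 0xF2 = 11110010, payload 010 (3 bits).
Byte 2: 0xAD = 10101101 (10xxxxxx ✓), payload 101101.
Byte 3: 0xAB = 10101011 (10xxxxxx ✓), payload 101011.
Byte 4: 0x9F = 10011111 (10xxxxxx ✓), payload 011111.
Concatenate: 010101101101011011111 = 0xADADF (21 bits → U+ADADF).

U+ADADF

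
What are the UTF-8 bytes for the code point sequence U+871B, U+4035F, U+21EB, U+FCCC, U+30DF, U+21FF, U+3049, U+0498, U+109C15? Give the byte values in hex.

U+871B: 3-byte form → E8 9C 9B.
U+4035F: 4-byte form → F1 80 8D 9F.
U+21EB: 3-byte form → E2 87 AB.
U+FCCC: 3-byte form → EF B3 8C.
U+30DF: 3-byte form → E3 83 9F.
U+21FF: 3-byte form → E2 87 BF.
U+3049: 3-byte form → E3 81 89.
U+0498: 2-byte form → D2 98.
U+109C15: 4-byte form → F4 89 B0 95.
Concatenated (28 bytes): E8 9C 9B F1 80 8D 9F E2 87 AB EF B3 8C E3 83 9F E2 87 BF E3 81 89 D2 98 F4 89 B0 95.

E8 9C 9B F1 80 8D 9F E2 87 AB EF B3 8C E3 83 9F E2 87 BF E3 81 89 D2 98 F4 89 B0 95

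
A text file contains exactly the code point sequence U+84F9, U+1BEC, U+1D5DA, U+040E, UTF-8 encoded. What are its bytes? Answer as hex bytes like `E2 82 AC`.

U+84F9: 3-byte form → E8 93 B9.
U+1BEC: 3-byte form → E1 AF AC.
U+1D5DA: 4-byte form → F0 9D 97 9A.
U+040E: 2-byte form → D0 8E.
Concatenated (12 bytes): E8 93 B9 E1 AF AC F0 9D 97 9A D0 8E.

E8 93 B9 E1 AF AC F0 9D 97 9A D0 8E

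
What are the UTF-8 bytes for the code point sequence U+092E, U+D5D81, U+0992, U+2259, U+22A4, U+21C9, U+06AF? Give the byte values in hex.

E0 A4 AE F3 95 B6 81 E0 A6 92 E2 89 99 E2 8A A4 E2 87 89 DA AF

U+092E: 3-byte form → E0 A4 AE.
U+D5D81: 4-byte form → F3 95 B6 81.
U+0992: 3-byte form → E0 A6 92.
U+2259: 3-byte form → E2 89 99.
U+22A4: 3-byte form → E2 8A A4.
U+21C9: 3-byte form → E2 87 89.
U+06AF: 2-byte form → DA AF.
Concatenated (21 bytes): E0 A4 AE F3 95 B6 81 E0 A6 92 E2 89 99 E2 8A A4 E2 87 89 DA AF.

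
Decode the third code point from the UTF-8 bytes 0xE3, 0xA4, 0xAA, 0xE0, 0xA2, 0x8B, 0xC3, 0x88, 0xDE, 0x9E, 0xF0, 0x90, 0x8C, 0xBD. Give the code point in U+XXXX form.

U+00C8

Offset 0: leading byte 0xE3 = 11100011 → 3-byte char #1 = E3 A4 AA.
Offset 3: leading byte 0xE0 = 11100000 → 3-byte char #2 = E0 A2 8B.
Offset 6: leading byte 0xC3 = 11000011 → 2-byte char #3 = C3 88.
Leading byte 0xC3 = 11000011 matches 110xxxxx → 2-byte sequence.
Byte 1: 0xC3 = 11000011, payload 00011 (5 bits).
Byte 2: 0x88 = 10001000 (10xxxxxx ✓), payload 001000.
Concatenate: 00011001000 = 0xC8 (11 bits → U+00C8).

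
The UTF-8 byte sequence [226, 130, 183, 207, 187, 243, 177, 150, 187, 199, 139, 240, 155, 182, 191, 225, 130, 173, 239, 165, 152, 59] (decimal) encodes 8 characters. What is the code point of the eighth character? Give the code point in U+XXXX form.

Offset 0: leading byte 0xE2 = 11100010 → 3-byte char #1 = E2 82 B7.
Offset 3: leading byte 0xCF = 11001111 → 2-byte char #2 = CF BB.
Offset 5: leading byte 0xF3 = 11110011 → 4-byte char #3 = F3 B1 96 BB.
Offset 9: leading byte 0xC7 = 11000111 → 2-byte char #4 = C7 8B.
Offset 11: leading byte 0xF0 = 11110000 → 4-byte char #5 = F0 9B B6 BF.
Offset 15: leading byte 0xE1 = 11100001 → 3-byte char #6 = E1 82 AD.
Offset 18: leading byte 0xEF = 11101111 → 3-byte char #7 = EF A5 98.
Offset 21: leading byte 0x3B = 00111011 → 1-byte char #8 = 3B.
Leading byte 0x3B = 00111011 matches 0xxxxxxx → 1-byte sequence.
Byte 1: 0x3B = 00111011, payload 0111011 (7 bits).
Concatenate: 0111011 = 0x3B (7 bits → U+003B).

U+003B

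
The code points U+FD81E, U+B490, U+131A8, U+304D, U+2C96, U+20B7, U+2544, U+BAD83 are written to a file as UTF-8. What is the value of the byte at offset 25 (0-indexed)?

0xB6

U+FD81E → 4-byte form F3 BD A0 9E at offsets 0–3.
U+B490 → 3-byte form EB 92 90 at offsets 4–6.
U+131A8 → 4-byte form F0 93 86 A8 at offsets 7–10.
U+304D → 3-byte form E3 81 8D at offsets 11–13.
U+2C96 → 3-byte form E2 B2 96 at offsets 14–16.
U+20B7 → 3-byte form E2 82 B7 at offsets 17–19.
U+2544 → 3-byte form E2 95 84 at offsets 20–22.
U+BAD83 → 4-byte form F2 BA B6 83 at offsets 23–26.
Offset 25 falls in char 8's range; it's byte 3 of F2 BA B6 83 = 0xB6.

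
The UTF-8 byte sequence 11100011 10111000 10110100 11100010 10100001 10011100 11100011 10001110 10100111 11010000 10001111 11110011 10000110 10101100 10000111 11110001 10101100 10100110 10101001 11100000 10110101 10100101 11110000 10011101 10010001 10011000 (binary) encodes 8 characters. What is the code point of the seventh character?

Offset 0: leading byte 0xE3 = 11100011 → 3-byte char #1 = E3 B8 B4.
Offset 3: leading byte 0xE2 = 11100010 → 3-byte char #2 = E2 A1 9C.
Offset 6: leading byte 0xE3 = 11100011 → 3-byte char #3 = E3 8E A7.
Offset 9: leading byte 0xD0 = 11010000 → 2-byte char #4 = D0 8F.
Offset 11: leading byte 0xF3 = 11110011 → 4-byte char #5 = F3 86 AC 87.
Offset 15: leading byte 0xF1 = 11110001 → 4-byte char #6 = F1 AC A6 A9.
Offset 19: leading byte 0xE0 = 11100000 → 3-byte char #7 = E0 B5 A5.
Leading byte 0xE0 = 11100000 matches 1110xxxx → 3-byte sequence.
Byte 1: 0xE0 = 11100000, payload 0000 (4 bits).
Byte 2: 0xB5 = 10110101 (10xxxxxx ✓), payload 110101.
Byte 3: 0xA5 = 10100101 (10xxxxxx ✓), payload 100101.
Concatenate: 0000110101100101 = 0xD65 (16 bits → U+0D65).

U+0D65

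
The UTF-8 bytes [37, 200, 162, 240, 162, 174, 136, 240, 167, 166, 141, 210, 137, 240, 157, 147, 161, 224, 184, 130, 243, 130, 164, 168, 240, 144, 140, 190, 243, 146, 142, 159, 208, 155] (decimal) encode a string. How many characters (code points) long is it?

11

Byte at offset 0: 0x25 = 00100101 → 1-byte char (#1). Advance 1.
Byte at offset 1: 0xC8 = 11001000 → 2-byte char (#2). Advance 2.
Byte at offset 3: 0xF0 = 11110000 → 4-byte char (#3). Advance 4.
Byte at offset 7: 0xF0 = 11110000 → 4-byte char (#4). Advance 4.
Byte at offset 11: 0xD2 = 11010010 → 2-byte char (#5). Advance 2.
Byte at offset 13: 0xF0 = 11110000 → 4-byte char (#6). Advance 4.
Byte at offset 17: 0xE0 = 11100000 → 3-byte char (#7). Advance 3.
Byte at offset 20: 0xF3 = 11110011 → 4-byte char (#8). Advance 4.
Byte at offset 24: 0xF0 = 11110000 → 4-byte char (#9). Advance 4.
Byte at offset 28: 0xF3 = 11110011 → 4-byte char (#10). Advance 4.
Byte at offset 32: 0xD0 = 11010000 → 2-byte char (#11). Advance 2.
Reached end at offset 34 after 11 code points.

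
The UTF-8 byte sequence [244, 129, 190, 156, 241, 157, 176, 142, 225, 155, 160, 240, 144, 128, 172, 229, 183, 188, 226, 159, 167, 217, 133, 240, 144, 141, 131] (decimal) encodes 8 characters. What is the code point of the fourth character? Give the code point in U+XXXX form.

Offset 0: leading byte 0xF4 = 11110100 → 4-byte char #1 = F4 81 BE 9C.
Offset 4: leading byte 0xF1 = 11110001 → 4-byte char #2 = F1 9D B0 8E.
Offset 8: leading byte 0xE1 = 11100001 → 3-byte char #3 = E1 9B A0.
Offset 11: leading byte 0xF0 = 11110000 → 4-byte char #4 = F0 90 80 AC.
Leading byte 0xF0 = 11110000 matches 11110xxx → 4-byte sequence.
Byte 1: 0xF0 = 11110000, payload 000 (3 bits).
Byte 2: 0x90 = 10010000 (10xxxxxx ✓), payload 010000.
Byte 3: 0x80 = 10000000 (10xxxxxx ✓), payload 000000.
Byte 4: 0xAC = 10101100 (10xxxxxx ✓), payload 101100.
Concatenate: 000010000000000101100 = 0x1002C (21 bits → U+1002C).

U+1002C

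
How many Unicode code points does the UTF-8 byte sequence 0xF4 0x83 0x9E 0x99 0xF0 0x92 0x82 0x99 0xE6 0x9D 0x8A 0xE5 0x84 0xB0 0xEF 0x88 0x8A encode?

5

Byte at offset 0: 0xF4 = 11110100 → 4-byte char (#1). Advance 4.
Byte at offset 4: 0xF0 = 11110000 → 4-byte char (#2). Advance 4.
Byte at offset 8: 0xE6 = 11100110 → 3-byte char (#3). Advance 3.
Byte at offset 11: 0xE5 = 11100101 → 3-byte char (#4). Advance 3.
Byte at offset 14: 0xEF = 11101111 → 3-byte char (#5). Advance 3.
Reached end at offset 17 after 5 code points.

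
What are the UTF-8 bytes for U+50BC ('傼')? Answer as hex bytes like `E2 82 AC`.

U+50BC = 0x50BC = 20668 decimal. In range U+0800–U+FFFF → 3-byte form: 1110xxxx 10xxxxxx 10xxxxxx.
Binary (16 bits): 0101000010111100.
Split 4+6+6: 0101 | 000010 | 111100.
Byte 1: 11100101 = 0xE5.
Byte 2: 10000010 = 0x82.
Byte 3: 10111100 = 0xBC.

E5 82 BC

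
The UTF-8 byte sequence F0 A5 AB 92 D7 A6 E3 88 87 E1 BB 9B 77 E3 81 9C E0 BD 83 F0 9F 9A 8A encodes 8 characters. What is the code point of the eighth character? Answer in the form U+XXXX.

Offset 0: leading byte 0xF0 = 11110000 → 4-byte char #1 = F0 A5 AB 92.
Offset 4: leading byte 0xD7 = 11010111 → 2-byte char #2 = D7 A6.
Offset 6: leading byte 0xE3 = 11100011 → 3-byte char #3 = E3 88 87.
Offset 9: leading byte 0xE1 = 11100001 → 3-byte char #4 = E1 BB 9B.
Offset 12: leading byte 0x77 = 01110111 → 1-byte char #5 = 77.
Offset 13: leading byte 0xE3 = 11100011 → 3-byte char #6 = E3 81 9C.
Offset 16: leading byte 0xE0 = 11100000 → 3-byte char #7 = E0 BD 83.
Offset 19: leading byte 0xF0 = 11110000 → 4-byte char #8 = F0 9F 9A 8A.
Leading byte 0xF0 = 11110000 matches 11110xxx → 4-byte sequence.
Byte 1: 0xF0 = 11110000, payload 000 (3 bits).
Byte 2: 0x9F = 10011111 (10xxxxxx ✓), payload 011111.
Byte 3: 0x9A = 10011010 (10xxxxxx ✓), payload 011010.
Byte 4: 0x8A = 10001010 (10xxxxxx ✓), payload 001010.
Concatenate: 000011111011010001010 = 0x1F68A (21 bits → U+1F68A).

U+1F68A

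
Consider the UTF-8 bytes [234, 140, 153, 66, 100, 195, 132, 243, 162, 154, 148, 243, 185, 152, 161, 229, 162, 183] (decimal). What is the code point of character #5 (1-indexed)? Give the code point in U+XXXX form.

Offset 0: leading byte 0xEA = 11101010 → 3-byte char #1 = EA 8C 99.
Offset 3: leading byte 0x42 = 01000010 → 1-byte char #2 = 42.
Offset 4: leading byte 0x64 = 01100100 → 1-byte char #3 = 64.
Offset 5: leading byte 0xC3 = 11000011 → 2-byte char #4 = C3 84.
Offset 7: leading byte 0xF3 = 11110011 → 4-byte char #5 = F3 A2 9A 94.
Leading byte 0xF3 = 11110011 matches 11110xxx → 4-byte sequence.
Byte 1: 0xF3 = 11110011, payload 011 (3 bits).
Byte 2: 0xA2 = 10100010 (10xxxxxx ✓), payload 100010.
Byte 3: 0x9A = 10011010 (10xxxxxx ✓), payload 011010.
Byte 4: 0x94 = 10010100 (10xxxxxx ✓), payload 010100.
Concatenate: 011100010011010010100 = 0xE2694 (21 bits → U+E2694).

U+E2694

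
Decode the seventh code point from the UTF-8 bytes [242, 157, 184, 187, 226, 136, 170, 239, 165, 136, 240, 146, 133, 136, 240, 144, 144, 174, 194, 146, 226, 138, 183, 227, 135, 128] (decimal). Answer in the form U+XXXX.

Offset 0: leading byte 0xF2 = 11110010 → 4-byte char #1 = F2 9D B8 BB.
Offset 4: leading byte 0xE2 = 11100010 → 3-byte char #2 = E2 88 AA.
Offset 7: leading byte 0xEF = 11101111 → 3-byte char #3 = EF A5 88.
Offset 10: leading byte 0xF0 = 11110000 → 4-byte char #4 = F0 92 85 88.
Offset 14: leading byte 0xF0 = 11110000 → 4-byte char #5 = F0 90 90 AE.
Offset 18: leading byte 0xC2 = 11000010 → 2-byte char #6 = C2 92.
Offset 20: leading byte 0xE2 = 11100010 → 3-byte char #7 = E2 8A B7.
Leading byte 0xE2 = 11100010 matches 1110xxxx → 3-byte sequence.
Byte 1: 0xE2 = 11100010, payload 0010 (4 bits).
Byte 2: 0x8A = 10001010 (10xxxxxx ✓), payload 001010.
Byte 3: 0xB7 = 10110111 (10xxxxxx ✓), payload 110111.
Concatenate: 0010001010110111 = 0x22B7 (16 bits → U+22B7).

U+22B7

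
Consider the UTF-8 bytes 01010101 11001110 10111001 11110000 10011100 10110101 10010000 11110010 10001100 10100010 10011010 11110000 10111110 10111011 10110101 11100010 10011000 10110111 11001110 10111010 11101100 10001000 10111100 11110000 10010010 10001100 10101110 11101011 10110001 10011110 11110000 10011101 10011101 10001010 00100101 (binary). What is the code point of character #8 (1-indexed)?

Offset 0: leading byte 0x55 = 01010101 → 1-byte char #1 = 55.
Offset 1: leading byte 0xCE = 11001110 → 2-byte char #2 = CE B9.
Offset 3: leading byte 0xF0 = 11110000 → 4-byte char #3 = F0 9C B5 90.
Offset 7: leading byte 0xF2 = 11110010 → 4-byte char #4 = F2 8C A2 9A.
Offset 11: leading byte 0xF0 = 11110000 → 4-byte char #5 = F0 BE BB B5.
Offset 15: leading byte 0xE2 = 11100010 → 3-byte char #6 = E2 98 B7.
Offset 18: leading byte 0xCE = 11001110 → 2-byte char #7 = CE BA.
Offset 20: leading byte 0xEC = 11101100 → 3-byte char #8 = EC 88 BC.
Leading byte 0xEC = 11101100 matches 1110xxxx → 3-byte sequence.
Byte 1: 0xEC = 11101100, payload 1100 (4 bits).
Byte 2: 0x88 = 10001000 (10xxxxxx ✓), payload 001000.
Byte 3: 0xBC = 10111100 (10xxxxxx ✓), payload 111100.
Concatenate: 1100001000111100 = 0xC23C (16 bits → U+C23C).

U+C23C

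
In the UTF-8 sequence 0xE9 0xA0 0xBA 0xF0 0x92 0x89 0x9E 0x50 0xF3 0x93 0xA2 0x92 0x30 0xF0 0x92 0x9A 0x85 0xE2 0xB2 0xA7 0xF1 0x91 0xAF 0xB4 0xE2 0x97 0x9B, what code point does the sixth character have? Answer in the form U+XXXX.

Offset 0: leading byte 0xE9 = 11101001 → 3-byte char #1 = E9 A0 BA.
Offset 3: leading byte 0xF0 = 11110000 → 4-byte char #2 = F0 92 89 9E.
Offset 7: leading byte 0x50 = 01010000 → 1-byte char #3 = 50.
Offset 8: leading byte 0xF3 = 11110011 → 4-byte char #4 = F3 93 A2 92.
Offset 12: leading byte 0x30 = 00110000 → 1-byte char #5 = 30.
Offset 13: leading byte 0xF0 = 11110000 → 4-byte char #6 = F0 92 9A 85.
Leading byte 0xF0 = 11110000 matches 11110xxx → 4-byte sequence.
Byte 1: 0xF0 = 11110000, payload 000 (3 bits).
Byte 2: 0x92 = 10010010 (10xxxxxx ✓), payload 010010.
Byte 3: 0x9A = 10011010 (10xxxxxx ✓), payload 011010.
Byte 4: 0x85 = 10000101 (10xxxxxx ✓), payload 000101.
Concatenate: 000010010011010000101 = 0x12685 (21 bits → U+12685).

U+12685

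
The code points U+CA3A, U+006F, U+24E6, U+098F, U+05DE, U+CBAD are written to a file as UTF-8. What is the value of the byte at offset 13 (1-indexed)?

1-indexed offset 13 is 0-indexed offset 12.
U+CA3A → 3-byte form EC A8 BA at offsets 0–2.
U+006F → 1-byte form 6F at offsets 3–3.
U+24E6 → 3-byte form E2 93 A6 at offsets 4–6.
U+098F → 3-byte form E0 A6 8F at offsets 7–9.
U+05DE → 2-byte form D7 9E at offsets 10–11.
U+CBAD → 3-byte form EC AE AD at offsets 12–14.
Offset 12 falls in char 6's range; it's byte 1 of EC AE AD = 0xEC.

0xEC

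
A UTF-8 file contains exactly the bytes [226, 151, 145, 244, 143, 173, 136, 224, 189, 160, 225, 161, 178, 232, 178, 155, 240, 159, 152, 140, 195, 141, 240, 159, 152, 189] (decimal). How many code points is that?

8

Byte at offset 0: 0xE2 = 11100010 → 3-byte char (#1). Advance 3.
Byte at offset 3: 0xF4 = 11110100 → 4-byte char (#2). Advance 4.
Byte at offset 7: 0xE0 = 11100000 → 3-byte char (#3). Advance 3.
Byte at offset 10: 0xE1 = 11100001 → 3-byte char (#4). Advance 3.
Byte at offset 13: 0xE8 = 11101000 → 3-byte char (#5). Advance 3.
Byte at offset 16: 0xF0 = 11110000 → 4-byte char (#6). Advance 4.
Byte at offset 20: 0xC3 = 11000011 → 2-byte char (#7). Advance 2.
Byte at offset 22: 0xF0 = 11110000 → 4-byte char (#8). Advance 4.
Reached end at offset 26 after 8 code points.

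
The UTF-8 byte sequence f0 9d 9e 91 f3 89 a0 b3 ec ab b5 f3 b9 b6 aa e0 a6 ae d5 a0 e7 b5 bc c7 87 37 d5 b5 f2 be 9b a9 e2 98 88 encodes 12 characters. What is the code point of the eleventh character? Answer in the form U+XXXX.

U+BE6E9

Offset 0: leading byte 0xF0 = 11110000 → 4-byte char #1 = F0 9D 9E 91.
Offset 4: leading byte 0xF3 = 11110011 → 4-byte char #2 = F3 89 A0 B3.
Offset 8: leading byte 0xEC = 11101100 → 3-byte char #3 = EC AB B5.
Offset 11: leading byte 0xF3 = 11110011 → 4-byte char #4 = F3 B9 B6 AA.
Offset 15: leading byte 0xE0 = 11100000 → 3-byte char #5 = E0 A6 AE.
Offset 18: leading byte 0xD5 = 11010101 → 2-byte char #6 = D5 A0.
Offset 20: leading byte 0xE7 = 11100111 → 3-byte char #7 = E7 B5 BC.
Offset 23: leading byte 0xC7 = 11000111 → 2-byte char #8 = C7 87.
Offset 25: leading byte 0x37 = 00110111 → 1-byte char #9 = 37.
Offset 26: leading byte 0xD5 = 11010101 → 2-byte char #10 = D5 B5.
Offset 28: leading byte 0xF2 = 11110010 → 4-byte char #11 = F2 BE 9B A9.
Leading byte 0xF2 = 11110010 matches 11110xxx → 4-byte sequence.
Byte 1: 0xF2 = 11110010, payload 010 (3 bits).
Byte 2: 0xBE = 10111110 (10xxxxxx ✓), payload 111110.
Byte 3: 0x9B = 10011011 (10xxxxxx ✓), payload 011011.
Byte 4: 0xA9 = 10101001 (10xxxxxx ✓), payload 101001.
Concatenate: 010111110011011101001 = 0xBE6E9 (21 bits → U+BE6E9).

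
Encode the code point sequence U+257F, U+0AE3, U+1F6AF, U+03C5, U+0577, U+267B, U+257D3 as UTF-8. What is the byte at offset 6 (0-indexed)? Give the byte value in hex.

0xF0

U+257F → 3-byte form E2 95 BF at offsets 0–2.
U+0AE3 → 3-byte form E0 AB A3 at offsets 3–5.
U+1F6AF → 4-byte form F0 9F 9A AF at offsets 6–9.
Offset 6 falls in char 3's range; it's byte 1 of F0 9F 9A AF = 0xF0.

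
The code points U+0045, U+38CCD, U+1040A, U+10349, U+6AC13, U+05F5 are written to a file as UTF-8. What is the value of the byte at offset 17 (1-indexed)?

1-indexed offset 17 is 0-indexed offset 16.
U+0045 → 1-byte form 45 at offsets 0–0.
U+38CCD → 4-byte form F0 B8 B3 8D at offsets 1–4.
U+1040A → 4-byte form F0 90 90 8A at offsets 5–8.
U+10349 → 4-byte form F0 90 8D 89 at offsets 9–12.
U+6AC13 → 4-byte form F1 AA B0 93 at offsets 13–16.
Offset 16 falls in char 5's range; it's byte 4 of F1 AA B0 93 = 0x93.

0x93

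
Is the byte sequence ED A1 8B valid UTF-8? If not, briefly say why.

Structurally a 3-byte sequence; payload = 0xD84B.
But 0xD84B is in U+D800–U+DFFF, the surrogate range. Surrogates are not Unicode scalar values and are forbidden in UTF-8.

invalid (encodes a surrogate (U+D800–U+DFFF))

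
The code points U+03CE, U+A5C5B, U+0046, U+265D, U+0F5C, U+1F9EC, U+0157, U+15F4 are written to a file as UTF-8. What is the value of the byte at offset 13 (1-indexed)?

0x9C

1-indexed offset 13 is 0-indexed offset 12.
U+03CE → 2-byte form CF 8E at offsets 0–1.
U+A5C5B → 4-byte form F2 A5 B1 9B at offsets 2–5.
U+0046 → 1-byte form 46 at offsets 6–6.
U+265D → 3-byte form E2 99 9D at offsets 7–9.
U+0F5C → 3-byte form E0 BD 9C at offsets 10–12.
Offset 12 falls in char 5's range; it's byte 3 of E0 BD 9C = 0x9C.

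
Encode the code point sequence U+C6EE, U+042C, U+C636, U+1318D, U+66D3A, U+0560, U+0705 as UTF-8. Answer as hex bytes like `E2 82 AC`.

U+C6EE: 3-byte form → EC 9B AE.
U+042C: 2-byte form → D0 AC.
U+C636: 3-byte form → EC 98 B6.
U+1318D: 4-byte form → F0 93 86 8D.
U+66D3A: 4-byte form → F1 A6 B4 BA.
U+0560: 2-byte form → D5 A0.
U+0705: 2-byte form → DC 85.
Concatenated (20 bytes): EC 9B AE D0 AC EC 98 B6 F0 93 86 8D F1 A6 B4 BA D5 A0 DC 85.

EC 9B AE D0 AC EC 98 B6 F0 93 86 8D F1 A6 B4 BA D5 A0 DC 85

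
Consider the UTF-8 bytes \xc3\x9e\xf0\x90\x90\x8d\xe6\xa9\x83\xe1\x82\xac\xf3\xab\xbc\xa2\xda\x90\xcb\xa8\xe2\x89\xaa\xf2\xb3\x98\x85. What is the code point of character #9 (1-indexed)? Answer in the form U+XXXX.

U+B3605

Offset 0: leading byte 0xC3 = 11000011 → 2-byte char #1 = C3 9E.
Offset 2: leading byte 0xF0 = 11110000 → 4-byte char #2 = F0 90 90 8D.
Offset 6: leading byte 0xE6 = 11100110 → 3-byte char #3 = E6 A9 83.
Offset 9: leading byte 0xE1 = 11100001 → 3-byte char #4 = E1 82 AC.
Offset 12: leading byte 0xF3 = 11110011 → 4-byte char #5 = F3 AB BC A2.
Offset 16: leading byte 0xDA = 11011010 → 2-byte char #6 = DA 90.
Offset 18: leading byte 0xCB = 11001011 → 2-byte char #7 = CB A8.
Offset 20: leading byte 0xE2 = 11100010 → 3-byte char #8 = E2 89 AA.
Offset 23: leading byte 0xF2 = 11110010 → 4-byte char #9 = F2 B3 98 85.
Leading byte 0xF2 = 11110010 matches 11110xxx → 4-byte sequence.
Byte 1: 0xF2 = 11110010, payload 010 (3 bits).
Byte 2: 0xB3 = 10110011 (10xxxxxx ✓), payload 110011.
Byte 3: 0x98 = 10011000 (10xxxxxx ✓), payload 011000.
Byte 4: 0x85 = 10000101 (10xxxxxx ✓), payload 000101.
Concatenate: 010110011011000000101 = 0xB3605 (21 bits → U+B3605).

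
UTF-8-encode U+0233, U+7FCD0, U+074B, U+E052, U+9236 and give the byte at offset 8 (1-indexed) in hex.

1-indexed offset 8 is 0-indexed offset 7.
U+0233 → 2-byte form C8 B3 at offsets 0–1.
U+7FCD0 → 4-byte form F1 BF B3 90 at offsets 2–5.
U+074B → 2-byte form DD 8B at offsets 6–7.
Offset 7 falls in char 3's range; it's byte 2 of DD 8B = 0x8B.

0x8B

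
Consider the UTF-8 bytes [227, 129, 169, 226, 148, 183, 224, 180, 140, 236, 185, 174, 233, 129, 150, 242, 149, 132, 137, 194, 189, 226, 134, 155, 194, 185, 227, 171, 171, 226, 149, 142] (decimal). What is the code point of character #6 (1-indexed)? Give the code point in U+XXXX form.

U+95109

Offset 0: leading byte 0xE3 = 11100011 → 3-byte char #1 = E3 81 A9.
Offset 3: leading byte 0xE2 = 11100010 → 3-byte char #2 = E2 94 B7.
Offset 6: leading byte 0xE0 = 11100000 → 3-byte char #3 = E0 B4 8C.
Offset 9: leading byte 0xEC = 11101100 → 3-byte char #4 = EC B9 AE.
Offset 12: leading byte 0xE9 = 11101001 → 3-byte char #5 = E9 81 96.
Offset 15: leading byte 0xF2 = 11110010 → 4-byte char #6 = F2 95 84 89.
Leading byte 0xF2 = 11110010 matches 11110xxx → 4-byte sequence.
Byte 1: 0xF2 = 11110010, payload 010 (3 bits).
Byte 2: 0x95 = 10010101 (10xxxxxx ✓), payload 010101.
Byte 3: 0x84 = 10000100 (10xxxxxx ✓), payload 000100.
Byte 4: 0x89 = 10001001 (10xxxxxx ✓), payload 001001.
Concatenate: 010010101000100001001 = 0x95109 (21 bits → U+95109).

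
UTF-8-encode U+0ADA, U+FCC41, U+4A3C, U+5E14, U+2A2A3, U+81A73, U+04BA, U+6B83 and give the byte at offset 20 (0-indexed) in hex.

U+0ADA → 3-byte form E0 AB 9A at offsets 0–2.
U+FCC41 → 4-byte form F3 BC B1 81 at offsets 3–6.
U+4A3C → 3-byte form E4 A8 BC at offsets 7–9.
U+5E14 → 3-byte form E5 B8 94 at offsets 10–12.
U+2A2A3 → 4-byte form F0 AA 8A A3 at offsets 13–16.
U+81A73 → 4-byte form F2 81 A9 B3 at offsets 17–20.
Offset 20 falls in char 6's range; it's byte 4 of F2 81 A9 B3 = 0xB3.

0xB3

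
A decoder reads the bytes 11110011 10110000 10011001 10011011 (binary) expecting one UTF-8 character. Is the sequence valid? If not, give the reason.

valid

Leading byte 0xF3 = 11110011 → 4-byte form.
Continuation bytes 0xB0=10110000, 0x99=10011001, 0x9B=10011011 all match 10xxxxxx.
Decoded value 0xF065B is ≥ 0x10000 (shortest form) and not a surrogate.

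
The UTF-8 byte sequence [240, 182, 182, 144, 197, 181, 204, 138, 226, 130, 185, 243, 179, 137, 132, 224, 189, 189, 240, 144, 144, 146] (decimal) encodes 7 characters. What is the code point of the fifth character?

Offset 0: leading byte 0xF0 = 11110000 → 4-byte char #1 = F0 B6 B6 90.
Offset 4: leading byte 0xC5 = 11000101 → 2-byte char #2 = C5 B5.
Offset 6: leading byte 0xCC = 11001100 → 2-byte char #3 = CC 8A.
Offset 8: leading byte 0xE2 = 11100010 → 3-byte char #4 = E2 82 B9.
Offset 11: leading byte 0xF3 = 11110011 → 4-byte char #5 = F3 B3 89 84.
Leading byte 0xF3 = 11110011 matches 11110xxx → 4-byte sequence.
Byte 1: 0xF3 = 11110011, payload 011 (3 bits).
Byte 2: 0xB3 = 10110011 (10xxxxxx ✓), payload 110011.
Byte 3: 0x89 = 10001001 (10xxxxxx ✓), payload 001001.
Byte 4: 0x84 = 10000100 (10xxxxxx ✓), payload 000100.
Concatenate: 011110011001001000100 = 0xF3244 (21 bits → U+F3244).

U+F3244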